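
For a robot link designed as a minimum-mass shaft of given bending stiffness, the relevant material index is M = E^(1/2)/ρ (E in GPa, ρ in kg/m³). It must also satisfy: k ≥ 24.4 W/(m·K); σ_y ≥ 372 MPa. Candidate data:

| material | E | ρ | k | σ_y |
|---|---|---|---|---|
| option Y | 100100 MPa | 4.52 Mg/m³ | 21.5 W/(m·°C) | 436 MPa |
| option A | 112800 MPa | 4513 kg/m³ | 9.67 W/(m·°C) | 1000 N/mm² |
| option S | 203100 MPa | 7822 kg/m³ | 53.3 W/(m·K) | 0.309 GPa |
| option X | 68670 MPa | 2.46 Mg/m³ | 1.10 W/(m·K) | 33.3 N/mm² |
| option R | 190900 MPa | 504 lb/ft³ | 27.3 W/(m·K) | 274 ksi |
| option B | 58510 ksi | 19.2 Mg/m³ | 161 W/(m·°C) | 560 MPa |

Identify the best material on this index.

option R

Screen on constraints: k ≥ 24.4 W/(m·K); σ_y ≥ 372 MPa. Survivors: option R, option B.
In SI units:
  option R: E = 190.9 GPa, ρ = 8073 kg/m³
  option B: E = 403.4 GPa, ρ = 19200 kg/m³
  option R: M = 1.71×10⁻³
  option B: M = 1.05×10⁻³
The maximum is for option R.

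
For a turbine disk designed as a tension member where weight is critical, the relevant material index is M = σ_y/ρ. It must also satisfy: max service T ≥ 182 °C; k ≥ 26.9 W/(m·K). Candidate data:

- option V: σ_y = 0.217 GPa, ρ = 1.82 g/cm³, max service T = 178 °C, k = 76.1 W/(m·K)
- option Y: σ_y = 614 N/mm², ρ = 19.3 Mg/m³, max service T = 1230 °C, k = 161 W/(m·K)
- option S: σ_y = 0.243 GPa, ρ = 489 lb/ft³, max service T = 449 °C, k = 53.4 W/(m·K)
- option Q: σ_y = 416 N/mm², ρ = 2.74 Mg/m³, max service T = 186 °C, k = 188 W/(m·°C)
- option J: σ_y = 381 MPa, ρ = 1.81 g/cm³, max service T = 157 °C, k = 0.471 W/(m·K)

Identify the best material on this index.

option Q

Screen on constraints: max service T ≥ 182 °C; k ≥ 26.9 W/(m·K). Survivors: option Y, option S, option Q.
Convert each candidate to consistent units, then evaluate M:
  option Y: σ_y = 614.0 MPa, ρ = 19300 kg/m³
  option S: σ_y = 243.0 MPa, ρ = 7833 kg/m³
  option Q: σ_y = 416.0 MPa, ρ = 2740 kg/m³
  option Q: M = 152 kN·m/kg
  option Y: M = 31.8 kN·m/kg
  option S: M = 31.0 kN·m/kg
Option Q ranks first.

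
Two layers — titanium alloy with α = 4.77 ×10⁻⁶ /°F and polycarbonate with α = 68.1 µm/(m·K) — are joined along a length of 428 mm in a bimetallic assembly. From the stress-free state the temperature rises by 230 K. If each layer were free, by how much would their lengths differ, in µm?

5860 µm

titanium alloy: α = 4.77×10⁻⁶/°F × 9/5 = 8.59×10⁻⁶/K.
Δα = |8.59 − 68.1|×10⁻⁶/K = 59.5×10⁻⁶/K.
ΔL_mismatch = Δα·L·ΔT = 59.5×10⁻⁶ × 428.0 mm × 230.0 K = 5860 µm.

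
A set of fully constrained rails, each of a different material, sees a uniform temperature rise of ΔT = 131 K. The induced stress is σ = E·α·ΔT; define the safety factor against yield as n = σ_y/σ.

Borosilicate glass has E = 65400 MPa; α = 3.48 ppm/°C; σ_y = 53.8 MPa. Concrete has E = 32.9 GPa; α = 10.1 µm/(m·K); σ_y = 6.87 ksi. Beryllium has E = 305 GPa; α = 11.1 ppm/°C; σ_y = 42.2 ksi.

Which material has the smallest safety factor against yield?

Per material, after unit conversion:
  borosilicate glass: E = 65.40, α = 3.48, σ_y = 53.80 → σ = 29.8 MPa, n = 1.80
  concrete: E = 32.90, α = 10.1, σ_y = 47.37 → σ = 43.5 MPa, n = 1.09
  beryllium: E = 305.0, α = 11.1, σ_y = 291.0 → σ = 444 MPa, n = 0.656
Smallest n: beryllium with n = 0.656.

beryllium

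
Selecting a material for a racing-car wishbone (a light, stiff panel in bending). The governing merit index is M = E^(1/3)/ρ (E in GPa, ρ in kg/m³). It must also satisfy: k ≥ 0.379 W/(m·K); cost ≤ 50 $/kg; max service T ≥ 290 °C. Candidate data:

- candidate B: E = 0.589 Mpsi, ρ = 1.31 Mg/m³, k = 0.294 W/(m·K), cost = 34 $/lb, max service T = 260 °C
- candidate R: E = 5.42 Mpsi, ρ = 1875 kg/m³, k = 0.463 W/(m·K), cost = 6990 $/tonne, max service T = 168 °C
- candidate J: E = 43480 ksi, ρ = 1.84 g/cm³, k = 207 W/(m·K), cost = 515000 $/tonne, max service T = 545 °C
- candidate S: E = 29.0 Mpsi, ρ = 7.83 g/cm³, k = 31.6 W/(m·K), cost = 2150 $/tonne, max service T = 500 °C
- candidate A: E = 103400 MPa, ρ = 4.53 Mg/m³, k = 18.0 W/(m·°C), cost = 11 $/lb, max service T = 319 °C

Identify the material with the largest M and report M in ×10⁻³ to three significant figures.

Screen on constraints: k ≥ 0.379 W/(m·K); cost ≤ 50 $/kg; max service T ≥ 290 °C. Survivors: candidate S, candidate A.
Convert each candidate to consistent units, then evaluate M:
  candidate S: E = 199.9 GPa, ρ = 7830 kg/m³
  candidate A: E = 103.4 GPa, ρ = 4530 kg/m³
  candidate A: M = 1.04×10⁻³
  candidate S: M = 0.747×10⁻³
Highest index: candidate A.

candidate A, M = 1.04×10⁻³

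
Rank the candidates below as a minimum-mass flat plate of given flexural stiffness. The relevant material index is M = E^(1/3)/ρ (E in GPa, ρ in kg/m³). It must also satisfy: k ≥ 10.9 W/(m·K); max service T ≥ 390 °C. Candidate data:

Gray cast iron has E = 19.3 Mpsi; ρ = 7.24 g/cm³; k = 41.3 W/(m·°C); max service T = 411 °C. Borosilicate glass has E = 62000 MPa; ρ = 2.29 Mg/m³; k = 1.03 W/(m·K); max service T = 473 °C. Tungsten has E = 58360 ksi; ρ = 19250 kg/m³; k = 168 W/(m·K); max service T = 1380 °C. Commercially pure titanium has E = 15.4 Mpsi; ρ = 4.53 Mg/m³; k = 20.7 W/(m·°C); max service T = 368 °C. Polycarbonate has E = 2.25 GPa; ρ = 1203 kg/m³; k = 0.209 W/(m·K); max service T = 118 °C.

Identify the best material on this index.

Screen on constraints: k ≥ 10.9 W/(m·K); max service T ≥ 390 °C. Survivors: gray cast iron, tungsten.
Convert each candidate to consistent units, then evaluate M:
  gray cast iron: E = 133.1 GPa, ρ = 7240 kg/m³
  tungsten: E = 402.4 GPa, ρ = 19250 kg/m³
  gray cast iron: M = 0.705×10⁻³
  tungsten: M = 0.384×10⁻³
Highest index: gray cast iron.

gray cast iron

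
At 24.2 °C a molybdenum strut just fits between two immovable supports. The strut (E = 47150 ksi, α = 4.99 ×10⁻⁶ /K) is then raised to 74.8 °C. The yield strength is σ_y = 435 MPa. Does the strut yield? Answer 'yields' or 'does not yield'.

does not yield

E = 47150 ksi = 325.1 GPa.
ΔT = 50.60 K. Constrained thermal stress σ = E·α·ΔT = 325.1×10³ MPa × 4.99×10⁻⁶ × 50.60 = 82.1 MPa (compressive).
Compare to σ_y = 435 MPa: σ < σ_y, so it does not yield.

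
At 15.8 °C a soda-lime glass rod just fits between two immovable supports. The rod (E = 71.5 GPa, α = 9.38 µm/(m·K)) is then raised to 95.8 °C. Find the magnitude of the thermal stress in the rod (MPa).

53.7 MPa

ΔT = 80.00 K. Constrained thermal stress σ = E·α·ΔT = 71.50×10³ MPa × 9.38×10⁻⁶ × 80.00 = 53.7 MPa (compressive).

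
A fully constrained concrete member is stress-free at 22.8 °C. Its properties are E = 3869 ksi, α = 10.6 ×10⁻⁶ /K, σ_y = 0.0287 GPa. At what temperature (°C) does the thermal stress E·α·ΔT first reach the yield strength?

124 °C

E = 3869 ksi = 26.68 GPa.
σ_y = 0.0287 GPa = 28.70 MPa.
E·α·ΔT = 28.70 MPa ⇒ ΔT = 28.70 / (26.68×10³ × 10.6×10⁻⁶) = 101.5 K.
T = 22.8 + 101.5 = 124.3 °C.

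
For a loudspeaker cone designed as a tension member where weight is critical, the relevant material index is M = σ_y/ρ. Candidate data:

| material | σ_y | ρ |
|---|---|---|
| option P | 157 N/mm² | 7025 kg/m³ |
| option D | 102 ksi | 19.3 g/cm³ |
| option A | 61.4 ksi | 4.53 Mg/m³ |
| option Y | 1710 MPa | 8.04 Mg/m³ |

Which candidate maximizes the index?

Putting every candidate on a common basis:
  option P: σ_y = 157.0 MPa, ρ = 7025 kg/m³
  option D: σ_y = 703.3 MPa, ρ = 19300 kg/m³
  option A: σ_y = 423.3 MPa, ρ = 4530 kg/m³
  option Y: σ_y = 1710 MPa, ρ = 8040 kg/m³
  option Y: M = 213 kN·m/kg
  option A: M = 93.5 kN·m/kg
  option D: M = 36.4 kN·m/kg
  option P: M = 22.3 kN·m/kg
Highest index: option Y.

option Y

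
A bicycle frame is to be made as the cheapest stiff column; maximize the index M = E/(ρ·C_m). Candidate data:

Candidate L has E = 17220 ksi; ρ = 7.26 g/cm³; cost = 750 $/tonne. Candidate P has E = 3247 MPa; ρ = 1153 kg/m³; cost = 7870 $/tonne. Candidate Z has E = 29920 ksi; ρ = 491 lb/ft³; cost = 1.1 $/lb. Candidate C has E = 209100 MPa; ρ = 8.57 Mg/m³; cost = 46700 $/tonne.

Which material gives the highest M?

Convert each candidate to consistent units, then evaluate M:
  candidate L: E = 118.7 GPa, ρ = 7260 kg/m³, cost = 0.7500 $/kg
  candidate P: E = 3.247 GPa, ρ = 1153 kg/m³, cost = 7.870 $/kg
  candidate Z: E = 206.3 GPa, ρ = 7865 kg/m³, cost = 2.425 $/kg
  candidate C: E = 209.1 GPa, ρ = 8570 kg/m³, cost = 46.70 $/kg
  candidate L: M = 21.8 MN·m per $
  candidate Z: M = 10.8 MN·m per $
  candidate C: M = 0.522 MN·m per $
  candidate P: M = 0.358 MN·m per $
Candidate L ranks first.

candidate L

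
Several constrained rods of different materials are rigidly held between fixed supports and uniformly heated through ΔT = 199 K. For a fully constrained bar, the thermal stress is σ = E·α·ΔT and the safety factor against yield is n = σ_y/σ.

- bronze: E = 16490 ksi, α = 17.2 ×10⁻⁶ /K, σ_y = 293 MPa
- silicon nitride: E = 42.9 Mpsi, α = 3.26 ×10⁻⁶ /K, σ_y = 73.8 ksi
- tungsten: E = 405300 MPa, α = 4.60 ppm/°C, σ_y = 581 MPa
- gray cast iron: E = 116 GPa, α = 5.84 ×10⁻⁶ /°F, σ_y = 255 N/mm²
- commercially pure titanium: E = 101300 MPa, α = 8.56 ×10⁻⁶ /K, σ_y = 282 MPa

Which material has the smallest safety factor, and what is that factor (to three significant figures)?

bronze, n = 0.753

With everything in SI (GPa, ×10⁻⁶/K, MPa):
  bronze: E = 113.7, α = 17.2, σ_y = 293.0 → σ = 389 MPa, n = 0.753
  silicon nitride: E = 295.8, α = 3.26, σ_y = 508.8 → σ = 192 MPa, n = 2.65
  tungsten: E = 405.3, α = 4.60, σ_y = 581.0 → σ = 371 MPa, n = 1.57
  gray cast iron: E = 116.0, α = 10.5, σ_y = 255.0 → σ = 243 MPa, n = 1.05
  commercially pure titanium: E = 101.3, α = 8.56, σ_y = 282.0 → σ = 173 MPa, n = 1.63
The minimum is bronze at n = 0.753.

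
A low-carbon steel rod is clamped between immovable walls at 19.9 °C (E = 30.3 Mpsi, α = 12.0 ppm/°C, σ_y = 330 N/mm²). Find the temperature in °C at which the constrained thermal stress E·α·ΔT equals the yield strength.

152 °C

E = 30.3 Mpsi = 208.9 GPa.
σ_y = 330 N/mm² = 330.0 MPa.
E·α·ΔT = 330.0 MPa ⇒ ΔT = 330.0 / (208.9×10³ × 12.0×10⁻⁶) = 131.6 K.
T = 19.9 + 131.6 = 151.5 °C.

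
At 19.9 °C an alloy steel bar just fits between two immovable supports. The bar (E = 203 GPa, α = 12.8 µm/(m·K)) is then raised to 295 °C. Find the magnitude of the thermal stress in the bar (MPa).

715 MPa

ΔT = 275.1 K. Constrained thermal stress σ = E·α·ΔT = 203.0×10³ MPa × 12.8×10⁻⁶ × 275.1 = 715 MPa (compressive).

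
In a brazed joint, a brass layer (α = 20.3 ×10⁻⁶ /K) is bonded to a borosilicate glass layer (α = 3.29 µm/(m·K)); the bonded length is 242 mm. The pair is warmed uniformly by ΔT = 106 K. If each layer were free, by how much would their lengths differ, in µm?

Δα = |20.3 − 3.29|×10⁻⁶/K = 17.0×10⁻⁶/K.
ΔL_mismatch = Δα·L·ΔT = 17.0×10⁻⁶ × 242.0 mm × 106.0 K = 436 µm.

436 µm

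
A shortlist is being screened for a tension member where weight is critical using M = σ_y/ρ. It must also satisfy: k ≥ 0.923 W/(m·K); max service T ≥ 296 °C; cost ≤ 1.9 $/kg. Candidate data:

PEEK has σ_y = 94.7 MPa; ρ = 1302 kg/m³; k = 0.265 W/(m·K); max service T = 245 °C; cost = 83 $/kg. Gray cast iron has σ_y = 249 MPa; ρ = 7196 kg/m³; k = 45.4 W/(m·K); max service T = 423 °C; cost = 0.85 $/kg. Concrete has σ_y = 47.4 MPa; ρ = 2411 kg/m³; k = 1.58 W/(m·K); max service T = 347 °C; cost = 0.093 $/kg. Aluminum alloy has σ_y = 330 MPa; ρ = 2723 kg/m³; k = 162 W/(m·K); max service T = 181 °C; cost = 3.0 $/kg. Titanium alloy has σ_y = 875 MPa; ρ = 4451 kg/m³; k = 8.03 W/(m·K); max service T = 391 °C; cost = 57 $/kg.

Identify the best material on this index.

Screen on constraints: k ≥ 0.923 W/(m·K); max service T ≥ 296 °C; cost ≤ 1.9 $/kg. Survivors: gray cast iron, concrete.
Per-candidate index values:
  gray cast iron: M = 34.6 kN·m/kg
  concrete: M = 19.7 kN·m/kg
Gray cast iron has the largest M.

gray cast iron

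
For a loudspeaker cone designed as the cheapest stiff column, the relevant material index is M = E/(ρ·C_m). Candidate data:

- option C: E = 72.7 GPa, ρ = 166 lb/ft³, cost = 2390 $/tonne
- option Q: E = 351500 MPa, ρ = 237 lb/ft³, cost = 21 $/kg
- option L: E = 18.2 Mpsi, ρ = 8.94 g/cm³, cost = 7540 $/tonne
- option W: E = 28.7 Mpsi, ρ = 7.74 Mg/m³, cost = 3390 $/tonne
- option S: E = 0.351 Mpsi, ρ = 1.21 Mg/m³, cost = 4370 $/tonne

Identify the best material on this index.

option C

In SI units:
  option C: E = 72.70 GPa, ρ = 2659 kg/m³, cost = 2.390 $/kg
  option Q: E = 351.5 GPa, ρ = 3796 kg/m³, cost = 21.00 $/kg
  option L: E = 125.5 GPa, ρ = 8940 kg/m³, cost = 7.540 $/kg
  option W: E = 197.9 GPa, ρ = 7740 kg/m³, cost = 3.390 $/kg
  option S: E = 2.420 GPa, ρ = 1210 kg/m³, cost = 4.370 $/kg
  option C: M = 11.4 MN·m per $
  option W: M = 7.54 MN·m per $
  option Q: M = 4.41 MN·m per $
  option L: M = 1.86 MN·m per $
  option S: M = 0.458 MN·m per $
Option C has the largest M.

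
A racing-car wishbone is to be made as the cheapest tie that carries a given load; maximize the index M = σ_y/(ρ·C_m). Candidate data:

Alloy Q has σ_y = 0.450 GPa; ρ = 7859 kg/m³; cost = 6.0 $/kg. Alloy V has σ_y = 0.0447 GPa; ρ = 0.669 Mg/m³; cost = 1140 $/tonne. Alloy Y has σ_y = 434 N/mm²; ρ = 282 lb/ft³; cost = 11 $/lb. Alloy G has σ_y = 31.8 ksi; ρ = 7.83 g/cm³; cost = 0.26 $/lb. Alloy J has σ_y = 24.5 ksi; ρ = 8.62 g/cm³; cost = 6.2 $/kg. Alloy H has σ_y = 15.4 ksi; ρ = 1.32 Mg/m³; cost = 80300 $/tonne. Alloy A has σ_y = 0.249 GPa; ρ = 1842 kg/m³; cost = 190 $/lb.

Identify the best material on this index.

alloy V

Normalizing units and computing the index:
  alloy Q: σ_y = 450.0 MPa, ρ = 7859 kg/m³, cost = 6.000 $/kg
  alloy V: σ_y = 44.70 MPa, ρ = 669.0 kg/m³, cost = 1.140 $/kg
  alloy Y: σ_y = 434.0 MPa, ρ = 4517 kg/m³, cost = 24.25 $/kg
  alloy G: σ_y = 219.3 MPa, ρ = 7830 kg/m³, cost = 0.5732 $/kg
  alloy J: σ_y = 168.9 MPa, ρ = 8620 kg/m³, cost = 6.200 $/kg
  alloy H: σ_y = 106.2 MPa, ρ = 1320 kg/m³, cost = 80.30 $/kg
  alloy A: σ_y = 249.0 MPa, ρ = 1842 kg/m³, cost = 418.9 $/kg
  alloy V: M = 58.6 kN·m per $
  alloy G: M = 48.9 kN·m per $
  alloy Q: M = 9.54 kN·m per $
  alloy Y: M = 3.96 kN·m per $
  alloy J: M = 3.16 kN·m per $
  alloy H: M = 1.00 kN·m per $
  alloy A: M = 0.323 kN·m per $
Alloy V has the largest M.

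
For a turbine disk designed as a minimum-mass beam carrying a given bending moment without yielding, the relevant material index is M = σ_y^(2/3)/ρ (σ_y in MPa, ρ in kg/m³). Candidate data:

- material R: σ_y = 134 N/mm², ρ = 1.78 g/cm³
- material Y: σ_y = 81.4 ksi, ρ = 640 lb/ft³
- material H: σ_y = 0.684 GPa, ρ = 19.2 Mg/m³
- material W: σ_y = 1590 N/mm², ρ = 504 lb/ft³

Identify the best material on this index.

Convert each candidate to consistent units, then evaluate M:
  material R: σ_y = 134.0 MPa, ρ = 1780 kg/m³
  material Y: σ_y = 561.2 MPa, ρ = 10250 kg/m³
  material H: σ_y = 684.0 MPa, ρ = 19200 kg/m³
  material W: σ_y = 1590 MPa, ρ = 8073 kg/m³
  material W: M = 16.9×10⁻³
  material R: M = 14.7×10⁻³
  material Y: M = 6.64×10⁻³
  material H: M = 4.04×10⁻³
Highest index: material W.

material W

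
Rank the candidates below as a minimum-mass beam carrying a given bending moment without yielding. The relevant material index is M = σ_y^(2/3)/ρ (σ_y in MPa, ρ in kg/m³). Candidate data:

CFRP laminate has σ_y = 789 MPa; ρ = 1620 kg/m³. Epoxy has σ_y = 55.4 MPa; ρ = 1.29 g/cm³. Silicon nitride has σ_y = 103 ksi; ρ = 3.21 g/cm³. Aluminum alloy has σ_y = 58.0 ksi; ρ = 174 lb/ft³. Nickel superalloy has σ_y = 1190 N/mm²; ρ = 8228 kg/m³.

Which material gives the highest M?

CFRP laminate

After converting to SI:
  CFRP laminate: σ_y = 789.0 MPa, ρ = 1620 kg/m³
  epoxy: σ_y = 55.40 MPa, ρ = 1290 kg/m³
  silicon nitride: σ_y = 710.2 MPa, ρ = 3210 kg/m³
  aluminum alloy: σ_y = 399.9 MPa, ρ = 2787 kg/m³
  nickel superalloy: σ_y = 1190 MPa, ρ = 8228 kg/m³
  CFRP laminate: M = 52.7×10⁻³
  silicon nitride: M = 24.8×10⁻³
  aluminum alloy: M = 19.5×10⁻³
  nickel superalloy: M = 13.6×10⁻³
  epoxy: M = 11.3×10⁻³
The maximum is for CFRP laminate.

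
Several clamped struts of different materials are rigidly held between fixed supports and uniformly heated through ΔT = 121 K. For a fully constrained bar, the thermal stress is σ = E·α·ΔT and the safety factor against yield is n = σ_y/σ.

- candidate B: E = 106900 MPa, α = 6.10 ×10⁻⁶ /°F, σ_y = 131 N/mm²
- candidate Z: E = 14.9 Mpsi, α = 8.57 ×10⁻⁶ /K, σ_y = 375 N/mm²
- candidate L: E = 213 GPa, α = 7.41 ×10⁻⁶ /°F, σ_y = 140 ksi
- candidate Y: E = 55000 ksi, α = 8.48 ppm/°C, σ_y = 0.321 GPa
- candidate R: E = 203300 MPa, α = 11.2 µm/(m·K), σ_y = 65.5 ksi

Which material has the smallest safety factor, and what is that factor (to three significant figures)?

Per material, after unit conversion:
  candidate B: E = 106.9, α = 11.0, σ_y = 131.0 → σ = 142 MPa, n = 0.922
  candidate Z: E = 102.7, α = 8.57, σ_y = 375.0 → σ = 107 MPa, n = 3.52
  candidate L: E = 213.0, α = 13.3, σ_y = 965.3 → σ = 344 MPa, n = 2.81
  candidate Y: E = 379.2, α = 8.48, σ_y = 321.0 → σ = 389 MPa, n = 0.825
  candidate R: E = 203.3, α = 11.2, σ_y = 451.6 → σ = 276 MPa, n = 1.64
Candidate Y has the lowest safety factor, n = 0.825.

candidate Y, n = 0.825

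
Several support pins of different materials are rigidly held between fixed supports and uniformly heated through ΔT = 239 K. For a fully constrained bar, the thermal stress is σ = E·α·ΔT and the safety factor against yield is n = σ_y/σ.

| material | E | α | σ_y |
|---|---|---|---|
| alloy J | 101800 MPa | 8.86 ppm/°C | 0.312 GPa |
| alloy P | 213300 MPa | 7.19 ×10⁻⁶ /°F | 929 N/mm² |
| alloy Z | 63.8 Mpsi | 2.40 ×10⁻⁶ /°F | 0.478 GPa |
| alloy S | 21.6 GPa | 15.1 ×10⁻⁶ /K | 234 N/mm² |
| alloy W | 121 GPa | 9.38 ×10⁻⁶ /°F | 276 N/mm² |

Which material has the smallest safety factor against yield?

alloy W

In consistent units (E in GPa, α in ×10⁻⁶/K, σ_y in MPa):
  alloy J: E = 101.8, α = 8.86, σ_y = 312.0 → σ = 216 MPa, n = 1.45
  alloy P: E = 213.3, α = 12.9, σ_y = 929.0 → σ = 660 MPa, n = 1.41
  alloy Z: E = 439.9, α = 4.32, σ_y = 478.0 → σ = 454 MPa, n = 1.05
  alloy S: E = 21.60, α = 15.1, σ_y = 234.0 → σ = 78.0 MPa, n = 3.00
  alloy W: E = 121.0, α = 16.9, σ_y = 276.0 → σ = 488 MPa, n = 0.565
Alloy W has the lowest safety factor, n = 0.565.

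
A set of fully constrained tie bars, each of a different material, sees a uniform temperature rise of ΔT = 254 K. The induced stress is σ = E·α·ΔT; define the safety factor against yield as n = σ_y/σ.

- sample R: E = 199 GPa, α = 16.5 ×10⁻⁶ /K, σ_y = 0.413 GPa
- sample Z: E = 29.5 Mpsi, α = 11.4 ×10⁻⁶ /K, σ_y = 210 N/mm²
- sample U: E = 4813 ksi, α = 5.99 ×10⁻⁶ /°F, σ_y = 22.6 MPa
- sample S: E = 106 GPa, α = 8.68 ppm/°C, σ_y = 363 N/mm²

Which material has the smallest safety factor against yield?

sample U

Per material, after unit conversion:
  sample R: E = 199.0, α = 16.5, σ_y = 413.0 → σ = 834 MPa, n = 0.495
  sample Z: E = 203.4, α = 11.4, σ_y = 210.0 → σ = 589 MPa, n = 0.357
  sample U: E = 33.18, α = 10.8, σ_y = 22.60 → σ = 90.9 MPa, n = 0.249
  sample S: E = 106.0, α = 8.68, σ_y = 363.0 → σ = 234 MPa, n = 1.55
The minimum is sample U at n = 0.249.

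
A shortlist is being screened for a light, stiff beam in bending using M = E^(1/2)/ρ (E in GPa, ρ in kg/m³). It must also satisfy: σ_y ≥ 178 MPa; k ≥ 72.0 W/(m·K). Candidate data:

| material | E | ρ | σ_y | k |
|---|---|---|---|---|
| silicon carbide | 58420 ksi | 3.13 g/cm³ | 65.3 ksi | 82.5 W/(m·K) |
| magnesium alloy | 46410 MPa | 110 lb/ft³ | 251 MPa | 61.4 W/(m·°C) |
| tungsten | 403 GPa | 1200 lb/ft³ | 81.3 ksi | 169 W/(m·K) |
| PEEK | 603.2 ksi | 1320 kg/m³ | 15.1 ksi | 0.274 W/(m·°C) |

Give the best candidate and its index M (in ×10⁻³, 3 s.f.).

silicon carbide, M = 6.41×10⁻³

Screen on constraints: σ_y ≥ 178 MPa; k ≥ 72.0 W/(m·K). Survivors: silicon carbide, tungsten.
In SI units:
  silicon carbide: E = 402.8 GPa, ρ = 3130 kg/m³
  tungsten: E = 403.0 GPa, ρ = 19220 kg/m³
  silicon carbide: M = 6.41×10⁻³
  tungsten: M = 1.04×10⁻³
Highest index: silicon carbide.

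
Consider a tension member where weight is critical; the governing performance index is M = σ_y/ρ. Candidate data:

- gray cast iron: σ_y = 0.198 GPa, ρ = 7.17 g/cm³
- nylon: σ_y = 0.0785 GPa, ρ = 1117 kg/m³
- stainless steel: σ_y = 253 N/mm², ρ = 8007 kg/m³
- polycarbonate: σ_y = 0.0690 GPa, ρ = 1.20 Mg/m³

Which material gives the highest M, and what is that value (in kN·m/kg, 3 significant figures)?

Putting every candidate on a common basis:
  gray cast iron: σ_y = 198.0 MPa, ρ = 7170 kg/m³
  nylon: σ_y = 78.50 MPa, ρ = 1117 kg/m³
  stainless steel: σ_y = 253.0 MPa, ρ = 8007 kg/m³
  polycarbonate: σ_y = 69.00 MPa, ρ = 1200 kg/m³
  nylon: M = 70.3 kN·m/kg
  polycarbonate: M = 57.5 kN·m/kg
  stainless steel: M = 31.6 kN·m/kg
  gray cast iron: M = 27.6 kN·m/kg
Nylon ranks first.

nylon, M = 70.3 kN·m/kg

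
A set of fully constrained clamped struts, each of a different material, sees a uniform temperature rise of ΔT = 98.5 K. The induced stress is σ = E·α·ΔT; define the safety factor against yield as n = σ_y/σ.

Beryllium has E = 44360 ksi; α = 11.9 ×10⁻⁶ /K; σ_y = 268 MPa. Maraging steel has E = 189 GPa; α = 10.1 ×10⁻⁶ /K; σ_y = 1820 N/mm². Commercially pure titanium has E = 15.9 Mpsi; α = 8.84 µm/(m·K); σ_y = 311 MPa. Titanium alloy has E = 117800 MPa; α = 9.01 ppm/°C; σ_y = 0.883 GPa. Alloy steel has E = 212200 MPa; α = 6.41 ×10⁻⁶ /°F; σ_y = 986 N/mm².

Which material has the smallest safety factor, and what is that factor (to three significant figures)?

beryllium, n = 0.748

Per material, after unit conversion:
  beryllium: E = 305.9, α = 11.9, σ_y = 268.0 → σ = 359 MPa, n = 0.748
  maraging steel: E = 189.0, α = 10.1, σ_y = 1820 → σ = 188 MPa, n = 9.68
  commercially pure titanium: E = 109.6, α = 8.84, σ_y = 311.0 → σ = 95.5 MPa, n = 3.26
  titanium alloy: E = 117.8, α = 9.01, σ_y = 883.0 → σ = 105 MPa, n = 8.45
  alloy steel: E = 212.2, α = 11.5, σ_y = 986.0 → σ = 241 MPa, n = 4.09
Smallest n: beryllium with n = 0.748.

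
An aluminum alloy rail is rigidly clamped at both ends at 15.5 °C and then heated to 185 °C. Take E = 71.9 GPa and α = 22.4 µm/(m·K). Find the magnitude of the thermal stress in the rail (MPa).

273 MPa

ΔT = 169.5 K. Constrained thermal stress σ = E·α·ΔT = 71.90×10³ MPa × 22.4×10⁻⁶ × 169.5 = 273 MPa (compressive).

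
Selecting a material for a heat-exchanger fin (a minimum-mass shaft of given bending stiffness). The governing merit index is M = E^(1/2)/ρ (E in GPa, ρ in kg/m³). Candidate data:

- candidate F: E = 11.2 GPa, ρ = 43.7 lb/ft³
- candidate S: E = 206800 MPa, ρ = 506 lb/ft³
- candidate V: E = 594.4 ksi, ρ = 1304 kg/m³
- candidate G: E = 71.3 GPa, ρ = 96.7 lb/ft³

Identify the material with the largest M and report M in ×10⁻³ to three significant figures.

candidate G, M = 5.45×10⁻³

In SI units:
  candidate F: E = 11.20 GPa, ρ = 700.0 kg/m³
  candidate S: E = 206.8 GPa, ρ = 8105 kg/m³
  candidate V: E = 4.098 GPa, ρ = 1304 kg/m³
  candidate G: E = 71.30 GPa, ρ = 1549 kg/m³
  candidate G: M = 5.45×10⁻³
  candidate F: M = 4.78×10⁻³
  candidate S: M = 1.77×10⁻³
  candidate V: M = 1.55×10⁻³
The maximum is for candidate G.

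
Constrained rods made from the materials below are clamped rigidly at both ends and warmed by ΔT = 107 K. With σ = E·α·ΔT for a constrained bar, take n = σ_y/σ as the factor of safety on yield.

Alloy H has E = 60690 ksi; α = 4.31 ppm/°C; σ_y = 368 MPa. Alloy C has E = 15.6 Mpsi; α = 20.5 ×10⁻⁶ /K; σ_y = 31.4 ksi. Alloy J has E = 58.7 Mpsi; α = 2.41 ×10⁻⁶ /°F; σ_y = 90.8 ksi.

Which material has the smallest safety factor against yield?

Converting E to GPa, α to ×10⁻⁶/K, σ_y to MPa, then σ and n for each:
  alloy H: E = 418.4, α = 4.31, σ_y = 368.0 → σ = 193 MPa, n = 1.91
  alloy C: E = 107.6, α = 20.5, σ_y = 216.5 → σ = 236 MPa, n = 0.918
  alloy J: E = 404.7, α = 4.34, σ_y = 626.0 → σ = 188 MPa, n = 3.33
Alloy C has the lowest safety factor, n = 0.918.

alloy C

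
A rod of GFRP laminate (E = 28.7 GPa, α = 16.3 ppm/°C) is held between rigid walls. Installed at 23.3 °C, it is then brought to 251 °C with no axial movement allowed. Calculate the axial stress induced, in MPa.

107 MPa

ΔT = 227.7 K. Constrained thermal stress σ = E·α·ΔT = 28.70×10³ MPa × 16.3×10⁻⁶ × 227.7 = 107 MPa (compressive).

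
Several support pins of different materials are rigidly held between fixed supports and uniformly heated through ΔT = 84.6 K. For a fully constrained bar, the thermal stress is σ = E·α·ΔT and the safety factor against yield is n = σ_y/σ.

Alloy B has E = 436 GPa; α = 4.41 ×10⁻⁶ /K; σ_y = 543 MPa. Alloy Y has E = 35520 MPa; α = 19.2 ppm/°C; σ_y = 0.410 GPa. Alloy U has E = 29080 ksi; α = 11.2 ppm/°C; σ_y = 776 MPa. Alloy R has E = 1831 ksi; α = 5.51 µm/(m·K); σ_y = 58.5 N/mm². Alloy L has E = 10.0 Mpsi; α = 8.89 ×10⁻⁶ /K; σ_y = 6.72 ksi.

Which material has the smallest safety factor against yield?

In consistent units (E in GPa, α in ×10⁻⁶/K, σ_y in MPa):
  alloy B: E = 436.0, α = 4.41, σ_y = 543.0 → σ = 163 MPa, n = 3.34
  alloy Y: E = 35.52, α = 19.2, σ_y = 410.0 → σ = 57.7 MPa, n = 7.11
  alloy U: E = 200.5, α = 11.2, σ_y = 776.0 → σ = 190 MPa, n = 4.08
  alloy R: E = 12.62, α = 5.51, σ_y = 58.50 → σ = 5.88 MPa, n = 9.94
  alloy L: E = 68.95, α = 8.89, σ_y = 46.33 → σ = 51.9 MPa, n = 0.894
Alloy L has the lowest safety factor, n = 0.894.

alloy L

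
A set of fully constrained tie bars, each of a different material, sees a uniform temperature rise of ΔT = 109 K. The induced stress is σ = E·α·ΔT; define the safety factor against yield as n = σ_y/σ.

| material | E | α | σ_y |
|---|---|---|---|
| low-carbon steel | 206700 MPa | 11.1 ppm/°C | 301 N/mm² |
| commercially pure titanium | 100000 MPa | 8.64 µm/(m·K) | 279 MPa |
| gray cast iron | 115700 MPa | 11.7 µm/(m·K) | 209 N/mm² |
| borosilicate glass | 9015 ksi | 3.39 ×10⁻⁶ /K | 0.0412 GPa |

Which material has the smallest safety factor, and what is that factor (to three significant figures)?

With everything in SI (GPa, ×10⁻⁶/K, MPa):
  low-carbon steel: E = 206.7, α = 11.1, σ_y = 301.0 → σ = 250 MPa, n = 1.20
  commercially pure titanium: E = 100.0, α = 8.64, σ_y = 279.0 → σ = 94.2 MPa, n = 2.96
  gray cast iron: E = 115.7, α = 11.7, σ_y = 209.0 → σ = 148 MPa, n = 1.42
  borosilicate glass: E = 62.16, α = 3.39, σ_y = 41.20 → σ = 23.0 MPa, n = 1.79
Smallest n: low-carbon steel with n = 1.20.

low-carbon steel, n = 1.20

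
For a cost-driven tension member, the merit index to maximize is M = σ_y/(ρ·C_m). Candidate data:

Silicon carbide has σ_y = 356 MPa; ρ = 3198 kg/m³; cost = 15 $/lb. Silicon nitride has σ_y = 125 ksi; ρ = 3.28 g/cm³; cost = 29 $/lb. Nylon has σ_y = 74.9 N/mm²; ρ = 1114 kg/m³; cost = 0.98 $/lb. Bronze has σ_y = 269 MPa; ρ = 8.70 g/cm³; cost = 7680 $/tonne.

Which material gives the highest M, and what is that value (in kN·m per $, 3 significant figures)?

Putting every candidate on a common basis:
  silicon carbide: σ_y = 356.0 MPa, ρ = 3198 kg/m³, cost = 33.07 $/kg
  silicon nitride: σ_y = 861.8 MPa, ρ = 3280 kg/m³, cost = 63.93 $/kg
  nylon: σ_y = 74.90 MPa, ρ = 1114 kg/m³, cost = 2.160 $/kg
  bronze: σ_y = 269.0 MPa, ρ = 8700 kg/m³, cost = 7.680 $/kg
  nylon: M = 31.1 kN·m per $
  silicon nitride: M = 4.11 kN·m per $
  bronze: M = 4.03 kN·m per $
  silicon carbide: M = 3.37 kN·m per $
Nylon ranks first.

nylon, M = 31.1 kN·m per $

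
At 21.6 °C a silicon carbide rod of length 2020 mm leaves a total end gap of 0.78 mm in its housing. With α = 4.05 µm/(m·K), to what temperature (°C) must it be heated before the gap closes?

α·L₀·ΔT = 0.78 mm ⇒ ΔT = 0.78 / (4.05×10⁻⁶ × 2020.0) = 95.34 K.
T = 21.6 + 95.34 = 116.9 °C.

117 °C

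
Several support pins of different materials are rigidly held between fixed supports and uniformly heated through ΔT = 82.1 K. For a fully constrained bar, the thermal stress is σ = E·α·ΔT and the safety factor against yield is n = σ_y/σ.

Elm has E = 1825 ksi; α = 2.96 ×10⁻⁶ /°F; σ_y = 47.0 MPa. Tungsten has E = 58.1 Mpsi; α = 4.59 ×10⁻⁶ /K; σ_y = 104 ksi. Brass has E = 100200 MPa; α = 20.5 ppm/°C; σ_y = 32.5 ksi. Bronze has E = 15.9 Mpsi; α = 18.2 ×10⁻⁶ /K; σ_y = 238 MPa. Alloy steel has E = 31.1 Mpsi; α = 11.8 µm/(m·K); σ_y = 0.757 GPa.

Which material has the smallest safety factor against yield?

brass

In consistent units (E in GPa, α in ×10⁻⁶/K, σ_y in MPa):
  elm: E = 12.58, α = 5.33, σ_y = 47.00 → σ = 5.50 MPa, n = 8.54
  tungsten: E = 400.6, α = 4.59, σ_y = 717.1 → σ = 151 MPa, n = 4.75
  brass: E = 100.2, α = 20.5, σ_y = 224.1 → σ = 169 MPa, n = 1.33
  bronze: E = 109.6, α = 18.2, σ_y = 238.0 → σ = 164 MPa, n = 1.45
  alloy steel: E = 214.4, α = 11.8, σ_y = 757.0 → σ = 208 MPa, n = 3.64
Smallest n: brass with n = 1.33.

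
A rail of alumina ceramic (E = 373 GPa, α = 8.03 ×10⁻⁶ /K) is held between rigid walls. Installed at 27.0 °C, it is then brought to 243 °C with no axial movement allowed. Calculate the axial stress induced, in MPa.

647 MPa

ΔT = 216.0 K. Constrained thermal stress σ = E·α·ΔT = 373.0×10³ MPa × 8.03×10⁻⁶ × 216.0 = 647 MPa (compressive).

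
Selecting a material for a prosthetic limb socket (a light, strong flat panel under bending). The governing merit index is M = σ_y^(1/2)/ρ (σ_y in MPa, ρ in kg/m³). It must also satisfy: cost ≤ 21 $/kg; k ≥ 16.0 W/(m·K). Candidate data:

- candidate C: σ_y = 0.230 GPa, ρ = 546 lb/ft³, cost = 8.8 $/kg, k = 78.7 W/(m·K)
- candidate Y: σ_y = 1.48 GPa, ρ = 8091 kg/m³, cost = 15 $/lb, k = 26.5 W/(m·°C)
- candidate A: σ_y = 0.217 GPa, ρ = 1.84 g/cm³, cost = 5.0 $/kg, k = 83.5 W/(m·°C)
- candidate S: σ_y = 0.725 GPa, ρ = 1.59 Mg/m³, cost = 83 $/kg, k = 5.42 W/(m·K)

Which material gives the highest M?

Screen on constraints: cost ≤ 21 $/kg; k ≥ 16.0 W/(m·K). Survivors: candidate C, candidate A.
In SI units:
  candidate C: σ_y = 230.0 MPa, ρ = 8746 kg/m³
  candidate A: σ_y = 217.0 MPa, ρ = 1840 kg/m³
  candidate A: M = 8.01×10⁻³
  candidate C: M = 1.73×10⁻³
Highest index: candidate A.

candidate A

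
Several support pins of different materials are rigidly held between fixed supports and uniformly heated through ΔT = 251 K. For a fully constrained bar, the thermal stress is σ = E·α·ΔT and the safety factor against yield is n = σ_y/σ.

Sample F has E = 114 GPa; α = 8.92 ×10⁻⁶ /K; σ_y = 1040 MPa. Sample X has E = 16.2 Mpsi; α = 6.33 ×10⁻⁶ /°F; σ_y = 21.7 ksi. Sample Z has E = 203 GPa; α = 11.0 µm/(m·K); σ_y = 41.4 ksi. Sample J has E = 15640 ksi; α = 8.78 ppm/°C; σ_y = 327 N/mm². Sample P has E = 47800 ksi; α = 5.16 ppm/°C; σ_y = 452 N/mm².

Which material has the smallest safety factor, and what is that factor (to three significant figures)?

With everything in SI (GPa, ×10⁻⁶/K, MPa):
  sample F: E = 114.0, α = 8.92, σ_y = 1040 → σ = 255 MPa, n = 4.07
  sample X: E = 111.7, α = 11.4, σ_y = 149.6 → σ = 319 MPa, n = 0.468
  sample Z: E = 203.0, α = 11.0, σ_y = 285.4 → σ = 560 MPa, n = 0.509
  sample J: E = 107.8, α = 8.78, σ_y = 327.0 → σ = 238 MPa, n = 1.38
  sample P: E = 329.6, α = 5.16, σ_y = 452.0 → σ = 427 MPa, n = 1.06
Smallest n: sample X with n = 0.468.

sample X, n = 0.468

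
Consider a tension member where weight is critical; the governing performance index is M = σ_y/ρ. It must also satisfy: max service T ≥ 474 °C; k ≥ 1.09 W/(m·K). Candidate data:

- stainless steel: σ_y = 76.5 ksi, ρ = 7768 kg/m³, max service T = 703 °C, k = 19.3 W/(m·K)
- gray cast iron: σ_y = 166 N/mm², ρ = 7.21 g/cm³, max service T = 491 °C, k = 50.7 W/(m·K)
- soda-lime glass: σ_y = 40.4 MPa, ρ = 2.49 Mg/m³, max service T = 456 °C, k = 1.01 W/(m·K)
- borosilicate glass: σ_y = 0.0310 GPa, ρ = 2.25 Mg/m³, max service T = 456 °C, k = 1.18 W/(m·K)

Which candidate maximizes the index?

stainless steel

Screen on constraints: max service T ≥ 474 °C; k ≥ 1.09 W/(m·K). Survivors: stainless steel, gray cast iron.
Putting every candidate on a common basis:
  stainless steel: σ_y = 527.4 MPa, ρ = 7768 kg/m³
  gray cast iron: σ_y = 166.0 MPa, ρ = 7210 kg/m³
  stainless steel: M = 67.9 kN·m/kg
  gray cast iron: M = 23.0 kN·m/kg
Stainless steel has the largest M.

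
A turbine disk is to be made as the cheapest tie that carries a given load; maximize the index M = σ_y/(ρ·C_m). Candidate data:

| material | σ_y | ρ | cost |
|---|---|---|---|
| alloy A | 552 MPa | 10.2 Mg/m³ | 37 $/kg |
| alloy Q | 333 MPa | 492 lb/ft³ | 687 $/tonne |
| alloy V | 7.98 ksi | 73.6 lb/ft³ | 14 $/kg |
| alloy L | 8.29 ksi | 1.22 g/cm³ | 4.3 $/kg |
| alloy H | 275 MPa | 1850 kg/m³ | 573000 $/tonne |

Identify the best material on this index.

alloy Q

In SI units:
  alloy A: σ_y = 552.0 MPa, ρ = 10200 kg/m³, cost = 37.00 $/kg
  alloy Q: σ_y = 333.0 MPa, ρ = 7881 kg/m³, cost = 0.6870 $/kg
  alloy V: σ_y = 55.02 MPa, ρ = 1179 kg/m³, cost = 14.00 $/kg
  alloy L: σ_y = 57.16 MPa, ρ = 1220 kg/m³, cost = 4.300 $/kg
  alloy H: σ_y = 275.0 MPa, ρ = 1850 kg/m³, cost = 573.0 $/kg
  alloy Q: M = 61.5 kN·m per $
  alloy L: M = 10.9 kN·m per $
  alloy V: M = 3.33 kN·m per $
  alloy A: M = 1.46 kN·m per $
  alloy H: M = 0.259 kN·m per $
Highest index: alloy Q.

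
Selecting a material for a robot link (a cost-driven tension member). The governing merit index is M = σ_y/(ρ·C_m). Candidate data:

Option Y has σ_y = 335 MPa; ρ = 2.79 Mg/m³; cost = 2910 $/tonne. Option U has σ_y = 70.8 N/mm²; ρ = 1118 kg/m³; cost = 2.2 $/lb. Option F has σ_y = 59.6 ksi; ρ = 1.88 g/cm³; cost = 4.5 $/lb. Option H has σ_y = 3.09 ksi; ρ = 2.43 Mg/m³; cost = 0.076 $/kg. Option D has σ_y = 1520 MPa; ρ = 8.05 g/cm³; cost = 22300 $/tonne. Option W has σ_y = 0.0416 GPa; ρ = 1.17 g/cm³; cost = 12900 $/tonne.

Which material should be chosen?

option H

Convert each candidate to consistent units, then evaluate M:
  option Y: σ_y = 335.0 MPa, ρ = 2790 kg/m³, cost = 2.910 $/kg
  option U: σ_y = 70.80 MPa, ρ = 1118 kg/m³, cost = 4.850 $/kg
  option F: σ_y = 410.9 MPa, ρ = 1880 kg/m³, cost = 9.921 $/kg
  option H: σ_y = 21.30 MPa, ρ = 2430 kg/m³, cost = 0.07600 $/kg
  option D: σ_y = 1520 MPa, ρ = 8050 kg/m³, cost = 22.30 $/kg
  option W: σ_y = 41.60 MPa, ρ = 1170 kg/m³, cost = 12.90 $/kg
  option H: M = 115 kN·m per $
  option Y: M = 41.3 kN·m per $
  option F: M = 22.0 kN·m per $
  option U: M = 13.1 kN·m per $
  option D: M = 8.47 kN·m per $
  option W: M = 2.76 kN·m per $
The maximum is for option H.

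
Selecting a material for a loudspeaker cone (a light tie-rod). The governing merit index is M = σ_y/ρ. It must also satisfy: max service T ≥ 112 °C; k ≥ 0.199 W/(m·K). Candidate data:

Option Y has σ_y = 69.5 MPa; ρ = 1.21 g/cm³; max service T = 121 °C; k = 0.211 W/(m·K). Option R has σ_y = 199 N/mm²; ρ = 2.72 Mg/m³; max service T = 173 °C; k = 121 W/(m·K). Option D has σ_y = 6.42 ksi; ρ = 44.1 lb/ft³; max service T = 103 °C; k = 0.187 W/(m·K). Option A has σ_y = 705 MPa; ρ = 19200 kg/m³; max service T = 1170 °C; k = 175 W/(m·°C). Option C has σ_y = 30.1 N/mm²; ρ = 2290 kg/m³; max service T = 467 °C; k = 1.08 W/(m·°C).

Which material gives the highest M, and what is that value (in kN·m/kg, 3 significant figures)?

option R, M = 73.2 kN·m/kg

Screen on constraints: max service T ≥ 112 °C; k ≥ 0.199 W/(m·K). Survivors: option Y, option R, option A, option C.
Convert each candidate to consistent units, then evaluate M:
  option Y: σ_y = 69.50 MPa, ρ = 1210 kg/m³
  option R: σ_y = 199.0 MPa, ρ = 2720 kg/m³
  option A: σ_y = 705.0 MPa, ρ = 19200 kg/m³
  option C: σ_y = 30.10 MPa, ρ = 2290 kg/m³
  option R: M = 73.2 kN·m/kg
  option Y: M = 57.4 kN·m/kg
  option A: M = 36.7 kN·m/kg
  option C: M = 13.1 kN·m/kg
Highest index: option R.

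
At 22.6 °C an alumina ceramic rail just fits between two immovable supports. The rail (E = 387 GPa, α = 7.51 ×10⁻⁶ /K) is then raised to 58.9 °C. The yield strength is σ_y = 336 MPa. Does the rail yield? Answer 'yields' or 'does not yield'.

ΔT = 36.30 K. Constrained thermal stress σ = E·α·ΔT = 387.0×10³ MPa × 7.51×10⁻⁶ × 36.30 = 106 MPa (compressive).
Compare to σ_y = 336 MPa: σ < σ_y, so it does not yield.

does not yield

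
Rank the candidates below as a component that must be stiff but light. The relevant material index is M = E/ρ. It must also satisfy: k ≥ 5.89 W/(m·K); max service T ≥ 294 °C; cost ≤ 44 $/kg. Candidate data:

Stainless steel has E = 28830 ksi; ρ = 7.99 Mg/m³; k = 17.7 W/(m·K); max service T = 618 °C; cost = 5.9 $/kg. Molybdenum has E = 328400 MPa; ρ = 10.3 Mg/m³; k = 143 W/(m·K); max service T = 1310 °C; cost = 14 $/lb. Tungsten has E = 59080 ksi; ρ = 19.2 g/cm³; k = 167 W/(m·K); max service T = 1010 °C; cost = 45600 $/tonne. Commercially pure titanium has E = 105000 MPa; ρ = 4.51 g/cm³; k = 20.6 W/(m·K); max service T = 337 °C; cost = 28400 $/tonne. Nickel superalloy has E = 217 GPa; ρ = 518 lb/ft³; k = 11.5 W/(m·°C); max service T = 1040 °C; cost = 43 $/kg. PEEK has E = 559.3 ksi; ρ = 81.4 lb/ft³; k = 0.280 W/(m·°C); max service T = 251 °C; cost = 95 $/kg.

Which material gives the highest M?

molybdenum

Screen on constraints: k ≥ 5.89 W/(m·K); max service T ≥ 294 °C; cost ≤ 44 $/kg. Survivors: stainless steel, molybdenum, commercially pure titanium, nickel superalloy.
Normalizing units and computing the index:
  stainless steel: E = 198.8 GPa, ρ = 7990 kg/m³
  molybdenum: E = 328.4 GPa, ρ = 10300 kg/m³
  commercially pure titanium: E = 105.0 GPa, ρ = 4510 kg/m³
  nickel superalloy: E = 217.0 GPa, ρ = 8298 kg/m³
  molybdenum: M = 31.9 MN·m/kg
  nickel superalloy: M = 26.2 MN·m/kg
  stainless steel: M = 24.9 MN·m/kg
  commercially pure titanium: M = 23.3 MN·m/kg
Highest index: molybdenum.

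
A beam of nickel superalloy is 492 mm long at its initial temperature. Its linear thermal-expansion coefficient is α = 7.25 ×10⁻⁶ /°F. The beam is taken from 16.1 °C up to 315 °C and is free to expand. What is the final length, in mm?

Convert α: 7.25×10⁻⁶/°F × (9/5) = 13.0×10⁻⁶/K.
ΔT = 315 − 16.1 = 298.9 K.
ΔL = α·L₀·ΔT = 13.0×10⁻⁶ × 492 mm × 298.9 K = 1.92 mm.
L = L₀ + ΔL = 492 + 1.92 = 493.92 mm.

493.92 mm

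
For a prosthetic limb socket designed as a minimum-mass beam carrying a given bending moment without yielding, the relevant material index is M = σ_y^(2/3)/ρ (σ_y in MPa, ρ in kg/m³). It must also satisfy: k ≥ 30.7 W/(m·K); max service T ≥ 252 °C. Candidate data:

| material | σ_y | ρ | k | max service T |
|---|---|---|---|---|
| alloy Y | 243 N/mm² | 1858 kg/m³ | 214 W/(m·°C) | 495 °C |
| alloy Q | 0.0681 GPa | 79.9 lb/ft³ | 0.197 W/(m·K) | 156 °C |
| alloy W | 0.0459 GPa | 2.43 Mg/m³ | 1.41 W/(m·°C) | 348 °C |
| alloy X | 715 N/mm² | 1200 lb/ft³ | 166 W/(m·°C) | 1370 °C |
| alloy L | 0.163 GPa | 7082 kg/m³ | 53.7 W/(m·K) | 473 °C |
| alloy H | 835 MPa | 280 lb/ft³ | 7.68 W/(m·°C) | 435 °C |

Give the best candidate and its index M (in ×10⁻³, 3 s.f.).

alloy Y, M = 21.0×10⁻³

Screen on constraints: k ≥ 30.7 W/(m·K); max service T ≥ 252 °C. Survivors: alloy Y, alloy X, alloy L.
After converting to SI:
  alloy Y: σ_y = 243.0 MPa, ρ = 1858 kg/m³
  alloy X: σ_y = 715.0 MPa, ρ = 19220 kg/m³
  alloy L: σ_y = 163.0 MPa, ρ = 7082 kg/m³
  alloy Y: M = 21.0×10⁻³
  alloy L: M = 4.21×10⁻³
  alloy X: M = 4.16×10⁻³
Highest index: alloy Y.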